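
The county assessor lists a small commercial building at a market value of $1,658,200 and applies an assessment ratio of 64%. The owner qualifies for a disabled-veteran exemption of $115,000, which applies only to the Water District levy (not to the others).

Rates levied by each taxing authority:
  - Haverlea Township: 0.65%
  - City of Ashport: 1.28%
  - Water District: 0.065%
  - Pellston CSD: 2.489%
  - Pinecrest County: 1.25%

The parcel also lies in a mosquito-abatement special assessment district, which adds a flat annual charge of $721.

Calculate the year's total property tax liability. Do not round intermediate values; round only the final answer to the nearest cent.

$61,498.21

Assessed value = $1,658,200 × 0.64 = $1,061,248
Haverlea Township: $1,061,248 × 0.0065 = $6,898.112
City of Ashport: $1,061,248 × 0.0128 = $13,583.9744
Water District: ($1,061,248 − $115,000) × 0.00065 = $946,248 × 0.00065 = $615.0612
Pellston CSD: $1,061,248 × 0.02489 = $26,414.46272
Pinecrest County: $1,061,248 × 0.0125 = $13,265.6
Levies subtotal = $60,777.21032
Total = $60,777.21032 + $721 = $61,498.21032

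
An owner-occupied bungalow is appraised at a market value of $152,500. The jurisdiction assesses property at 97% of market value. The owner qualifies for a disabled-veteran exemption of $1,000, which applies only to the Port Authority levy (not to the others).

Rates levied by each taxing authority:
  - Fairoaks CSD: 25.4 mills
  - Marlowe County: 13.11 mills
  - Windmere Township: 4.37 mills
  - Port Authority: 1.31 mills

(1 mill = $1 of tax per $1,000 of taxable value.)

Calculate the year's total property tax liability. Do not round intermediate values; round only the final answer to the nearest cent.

$6,535.50

Assessed value = $152,500 × 0.97 = $147,925
Fairoaks CSD: $147,925 × 0.0254 = $3,757.295
Marlowe County: $147,925 × 0.01311 = $1,939.29675
Windmere Township: $147,925 × 0.00437 = $646.43225
Port Authority: ($147,925 − $1,000) × 0.00131 = $146,925 × 0.00131 = $192.47175
Total = $6,535.49575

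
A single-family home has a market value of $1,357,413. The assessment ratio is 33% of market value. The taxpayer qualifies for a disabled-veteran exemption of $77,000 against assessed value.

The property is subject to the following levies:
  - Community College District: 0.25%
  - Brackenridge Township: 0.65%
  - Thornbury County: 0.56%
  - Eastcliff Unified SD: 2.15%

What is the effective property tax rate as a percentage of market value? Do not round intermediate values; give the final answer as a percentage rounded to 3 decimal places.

Assessed value = $1,357,413 × 0.33 = $447,946.29
Taxable value = $447,946.29 − $77,000 = $370,946.29
Community College District: $370,946.29 × 0.0025 = $927.365725
Brackenridge Township: $370,946.29 × 0.0065 = $2,411.150885
Thornbury County: $370,946.29 × 0.0056 = $2,077.299224
Eastcliff Unified SD: $370,946.29 × 0.0215 = $7,975.345235
Total tax = $13,391.161069
Effective rate = $13,391.161069 ÷ $1,357,413 = 0.987% of market value

0.987%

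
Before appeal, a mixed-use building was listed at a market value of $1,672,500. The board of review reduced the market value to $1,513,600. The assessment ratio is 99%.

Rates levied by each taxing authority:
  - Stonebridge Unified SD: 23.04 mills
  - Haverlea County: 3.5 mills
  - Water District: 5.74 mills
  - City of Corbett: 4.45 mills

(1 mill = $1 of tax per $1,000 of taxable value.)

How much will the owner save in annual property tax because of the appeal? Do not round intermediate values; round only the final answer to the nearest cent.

$5,778.03

Old assessed value = $1,672,500 × 0.99 = $1,655,775
New assessed value = $1,513,600 × 0.99 = $1,498,464
Combined rate = 0.02304 + 0.0035 + 0.00574 + 0.00445 = 0.03673
Old tax = $1,655,775 × 0.03673 = $60,816.61575
New tax = $1,498,464 × 0.03673 = $55,038.58272
Reduction = $60,816.61575 − $55,038.58272 = $5,778.03303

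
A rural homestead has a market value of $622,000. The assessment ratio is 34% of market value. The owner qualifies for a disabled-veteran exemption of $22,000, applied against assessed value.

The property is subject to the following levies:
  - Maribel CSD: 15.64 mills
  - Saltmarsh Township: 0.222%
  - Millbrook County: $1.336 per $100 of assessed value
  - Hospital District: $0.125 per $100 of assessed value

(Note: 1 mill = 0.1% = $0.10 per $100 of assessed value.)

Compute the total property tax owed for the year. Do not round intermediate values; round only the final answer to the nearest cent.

$6,152.42

Assessed value = $622,000 × 0.34 = $211,480
Taxable value = $211,480 − $22,000 = $189,480
Maribel CSD: $189,480 × 0.01564 = $2,963.4672
Saltmarsh Township: $189,480 × 0.00222 = $420.6456
Millbrook County: $189,480 × 0.01336 = $2,531.4528
Hospital District: $189,480 × 0.00125 = $236.85
Total = $6,152.4156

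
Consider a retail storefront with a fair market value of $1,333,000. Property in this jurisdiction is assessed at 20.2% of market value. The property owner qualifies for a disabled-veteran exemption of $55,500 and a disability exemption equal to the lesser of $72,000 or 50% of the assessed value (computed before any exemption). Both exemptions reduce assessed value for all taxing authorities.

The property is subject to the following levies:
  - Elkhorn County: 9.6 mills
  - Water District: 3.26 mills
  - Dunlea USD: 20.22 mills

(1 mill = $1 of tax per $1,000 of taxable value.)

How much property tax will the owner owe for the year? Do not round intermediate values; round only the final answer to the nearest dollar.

Assessed value = $1,333,000 × 0.202 = $269,266
Disability exemption = min($72,000, 50% × $269,266) = min($72,000, $134,633) = $72,000 (dollar cap binds)
Taxable value = $269,266 − $55,500 − $72,000 = $141,766
Elkhorn County: $141,766 × 0.0096 = $1,360.9536
Water District: $141,766 × 0.00326 = $462.15716
Dunlea USD: $141,766 × 0.02022 = $2,866.50852
Total = $4,689.61928

$4,690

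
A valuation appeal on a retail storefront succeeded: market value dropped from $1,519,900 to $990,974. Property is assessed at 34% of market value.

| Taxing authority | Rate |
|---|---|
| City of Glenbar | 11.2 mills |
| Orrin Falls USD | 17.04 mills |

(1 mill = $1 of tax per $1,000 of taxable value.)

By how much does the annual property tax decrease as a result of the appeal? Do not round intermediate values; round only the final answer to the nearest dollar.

$5,079

Old assessed value = $1,519,900 × 0.34 = $516,766
New assessed value = $990,974 × 0.34 = $336,931.16
Combined rate = 0.0112 + 0.01704 = 0.02824
Old tax = $516,766 × 0.02824 = $14,593.47184
New tax = $336,931.16 × 0.02824 = $9,514.9359584
Reduction = $14,593.47184 − $9,514.9359584 = $5,078.5358816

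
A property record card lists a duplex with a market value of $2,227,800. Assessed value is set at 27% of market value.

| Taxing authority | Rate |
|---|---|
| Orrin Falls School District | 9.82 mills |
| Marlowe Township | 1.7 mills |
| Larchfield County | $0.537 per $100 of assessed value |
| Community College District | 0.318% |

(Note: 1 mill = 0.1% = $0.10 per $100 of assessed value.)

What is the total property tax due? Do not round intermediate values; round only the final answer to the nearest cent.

Assessed value = $2,227,800 × 0.27 = $601,506
Orrin Falls School District: $601,506 × 0.00982 = $5,906.78892
Marlowe Township: $601,506 × 0.0017 = $1,022.5602
Larchfield County: $601,506 × 0.00537 = $3,230.08722
Community College District: $601,506 × 0.00318 = $1,912.78908
Total = $12,072.22542

$12,072.23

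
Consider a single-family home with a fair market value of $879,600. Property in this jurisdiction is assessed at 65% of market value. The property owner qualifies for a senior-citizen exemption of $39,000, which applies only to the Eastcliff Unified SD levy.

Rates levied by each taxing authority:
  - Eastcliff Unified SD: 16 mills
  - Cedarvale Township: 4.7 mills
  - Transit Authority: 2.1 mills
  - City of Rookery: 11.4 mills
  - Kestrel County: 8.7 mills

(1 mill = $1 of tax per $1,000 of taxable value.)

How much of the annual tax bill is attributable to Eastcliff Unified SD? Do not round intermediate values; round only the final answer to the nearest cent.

Assessed value = $879,600 × 0.65 = $571,740
Eastcliff Unified SD taxable value = $571,740 − $39,000 = $532,740
Eastcliff Unified SD levy = $532,740 × 0.016 = $8,523.84

$8,523.84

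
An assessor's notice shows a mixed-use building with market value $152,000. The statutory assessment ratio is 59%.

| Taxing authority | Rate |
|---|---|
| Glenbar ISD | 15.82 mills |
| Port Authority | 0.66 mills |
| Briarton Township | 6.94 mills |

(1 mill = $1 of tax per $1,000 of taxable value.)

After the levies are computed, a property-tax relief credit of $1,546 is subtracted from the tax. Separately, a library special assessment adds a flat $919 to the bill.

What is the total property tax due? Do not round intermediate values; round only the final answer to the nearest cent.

Assessed value = $152,000 × 0.59 = $89,680
Glenbar ISD: $89,680 × 0.01582 = $1,418.7376
Port Authority: $89,680 × 0.00066 = $59.1888
Briarton Township: $89,680 × 0.00694 = $622.3792
Levies subtotal = $2,100.3056
After credit = $2,100.3056 − $1,546 = $554.3056
Total = $554.3056 + $919 = $1,473.3056

$1,473.31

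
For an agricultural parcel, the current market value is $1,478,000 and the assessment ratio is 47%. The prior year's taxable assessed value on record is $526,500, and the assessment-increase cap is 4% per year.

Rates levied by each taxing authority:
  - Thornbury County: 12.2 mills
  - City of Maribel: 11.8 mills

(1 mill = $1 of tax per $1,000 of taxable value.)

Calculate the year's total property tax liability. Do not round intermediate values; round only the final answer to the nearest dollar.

$13,141

Uncapped assessed value = $1,478,000 × 0.47 = $694,660
Cap limit = $526,500 × 1.04 = $547,560
Taxable assessed value = min($694,660, $547,560) = $547,560 (cap binds)
Thornbury County: $547,560 × 0.0122 = $6,680.232
City of Maribel: $547,560 × 0.0118 = $6,461.208
Total = $13,141.44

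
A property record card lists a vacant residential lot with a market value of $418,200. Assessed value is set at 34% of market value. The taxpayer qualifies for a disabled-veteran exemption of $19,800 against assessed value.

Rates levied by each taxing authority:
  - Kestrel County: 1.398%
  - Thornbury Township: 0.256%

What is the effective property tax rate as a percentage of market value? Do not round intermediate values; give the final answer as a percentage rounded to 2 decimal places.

Assessed value = $418,200 × 0.34 = $142,188
Taxable value = $142,188 − $19,800 = $122,388
Kestrel County: $122,388 × 0.01398 = $1,710.98424
Thornbury Township: $122,388 × 0.00256 = $313.31328
Total tax = $2,024.29752
Effective rate = $2,024.29752 ÷ $418,200 = 0.48% of market value

0.48%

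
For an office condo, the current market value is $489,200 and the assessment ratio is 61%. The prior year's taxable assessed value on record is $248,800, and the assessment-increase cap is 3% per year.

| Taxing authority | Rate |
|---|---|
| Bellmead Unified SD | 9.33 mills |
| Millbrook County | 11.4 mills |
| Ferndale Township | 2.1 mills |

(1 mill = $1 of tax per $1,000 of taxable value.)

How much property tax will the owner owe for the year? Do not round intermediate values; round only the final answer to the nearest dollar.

$5,851

Uncapped assessed value = $489,200 × 0.61 = $298,412
Cap limit = $248,800 × 1.03 = $256,264
Taxable assessed value = min($298,412, $256,264) = $256,264 (cap binds)
Bellmead Unified SD: $256,264 × 0.00933 = $2,390.94312
Millbrook County: $256,264 × 0.0114 = $2,921.4096
Ferndale Township: $256,264 × 0.0021 = $538.1544
Total = $5,850.50712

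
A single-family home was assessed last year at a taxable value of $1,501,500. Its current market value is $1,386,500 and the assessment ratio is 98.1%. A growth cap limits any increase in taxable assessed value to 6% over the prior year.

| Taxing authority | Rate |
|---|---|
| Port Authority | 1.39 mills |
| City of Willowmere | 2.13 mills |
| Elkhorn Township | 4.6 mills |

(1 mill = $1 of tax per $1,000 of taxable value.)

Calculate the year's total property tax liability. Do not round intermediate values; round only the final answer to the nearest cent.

$11,044.47

Uncapped assessed value = $1,386,500 × 0.981 = $1,360,156.5
Cap limit = $1,501,500 × 1.06 = $1,591,590
Taxable assessed value = min($1,360,156.5, $1,591,590) = $1,360,156.5 (cap does not bind)
Port Authority: $1,360,156.5 × 0.00139 = $1,890.617535
City of Willowmere: $1,360,156.5 × 0.00213 = $2,897.133345
Elkhorn Township: $1,360,156.5 × 0.0046 = $6,256.7199
Total = $11,044.47078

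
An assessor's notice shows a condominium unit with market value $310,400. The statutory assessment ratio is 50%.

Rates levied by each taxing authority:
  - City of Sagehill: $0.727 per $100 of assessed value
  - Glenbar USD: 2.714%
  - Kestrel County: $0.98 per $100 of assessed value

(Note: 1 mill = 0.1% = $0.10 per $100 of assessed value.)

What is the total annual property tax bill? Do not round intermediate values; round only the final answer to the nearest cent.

Assessed value = $310,400 × 0.5 = $155,200
City of Sagehill: $155,200 × 0.00727 = $1,128.304
Glenbar USD: $155,200 × 0.02714 = $4,212.128
Kestrel County: $155,200 × 0.0098 = $1,520.96
Total = $6,861.392

$6,861.39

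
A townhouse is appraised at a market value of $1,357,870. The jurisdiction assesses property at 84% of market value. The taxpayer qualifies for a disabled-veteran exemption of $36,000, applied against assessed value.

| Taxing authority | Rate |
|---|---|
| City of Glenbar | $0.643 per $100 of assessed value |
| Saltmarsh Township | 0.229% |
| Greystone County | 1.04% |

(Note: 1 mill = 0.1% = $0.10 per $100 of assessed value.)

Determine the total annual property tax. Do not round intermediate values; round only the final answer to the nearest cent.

$21,120.16

Assessed value = $1,357,870 × 0.84 = $1,140,610.8
Taxable value = $1,140,610.8 − $36,000 = $1,104,610.8
City of Glenbar: $1,104,610.8 × 0.00643 = $7,102.647444
Saltmarsh Township: $1,104,610.8 × 0.00229 = $2,529.558732
Greystone County: $1,104,610.8 × 0.0104 = $11,487.95232
Total = $21,120.158496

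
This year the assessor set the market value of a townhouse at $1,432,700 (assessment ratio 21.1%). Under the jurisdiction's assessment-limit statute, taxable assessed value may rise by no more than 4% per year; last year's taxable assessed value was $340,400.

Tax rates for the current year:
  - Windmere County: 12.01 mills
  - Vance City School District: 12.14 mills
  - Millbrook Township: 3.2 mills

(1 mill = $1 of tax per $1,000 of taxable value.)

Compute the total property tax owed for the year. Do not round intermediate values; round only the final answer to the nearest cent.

Uncapped assessed value = $1,432,700 × 0.211 = $302,299.7
Cap limit = $340,400 × 1.04 = $354,016
Taxable assessed value = min($302,299.7, $354,016) = $302,299.7 (cap does not bind)
Windmere County: $302,299.7 × 0.01201 = $3,630.619397
Vance City School District: $302,299.7 × 0.01214 = $3,669.918358
Millbrook Township: $302,299.7 × 0.0032 = $967.35904
Total = $8,267.896795

$8,267.90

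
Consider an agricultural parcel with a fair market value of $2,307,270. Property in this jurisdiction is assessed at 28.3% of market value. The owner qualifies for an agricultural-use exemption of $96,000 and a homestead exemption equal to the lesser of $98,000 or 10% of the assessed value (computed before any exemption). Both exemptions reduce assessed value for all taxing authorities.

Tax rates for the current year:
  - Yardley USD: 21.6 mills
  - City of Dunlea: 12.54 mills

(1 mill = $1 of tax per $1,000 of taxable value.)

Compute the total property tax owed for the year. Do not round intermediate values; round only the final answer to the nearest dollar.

$16,785

Assessed value = $2,307,270 × 0.283 = $652,957.41
Homestead exemption = min($98,000, 10% × $652,957.41) = min($98,000, $65,295.741) = $65,295.741 (percentage binds)
Taxable value = $652,957.41 − $96,000 − $65,295.741 = $491,661.669
Yardley USD: $491,661.669 × 0.0216 = $10,619.8920504
City of Dunlea: $491,661.669 × 0.01254 = $6,165.43732926
Total = $16,785.32937966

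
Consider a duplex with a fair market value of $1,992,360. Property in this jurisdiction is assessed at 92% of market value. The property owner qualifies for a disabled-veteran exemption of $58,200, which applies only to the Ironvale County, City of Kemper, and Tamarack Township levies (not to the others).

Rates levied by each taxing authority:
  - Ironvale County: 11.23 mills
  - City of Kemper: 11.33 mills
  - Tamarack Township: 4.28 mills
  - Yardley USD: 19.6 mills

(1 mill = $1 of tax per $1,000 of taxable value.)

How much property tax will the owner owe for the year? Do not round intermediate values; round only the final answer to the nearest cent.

Assessed value = $1,992,360 × 0.92 = $1,832,971.2
Ironvale County: ($1,832,971.2 − $58,200) × 0.01123 = $1,774,771.2 × 0.01123 = $19,930.680576
City of Kemper: ($1,832,971.2 − $58,200) × 0.01133 = $1,774,771.2 × 0.01133 = $20,108.157696
Tamarack Township: ($1,832,971.2 − $58,200) × 0.00428 = $1,774,771.2 × 0.00428 = $7,596.020736
Yardley USD: $1,832,971.2 × 0.0196 = $35,926.23552
Total = $83,561.094528

$83,561.09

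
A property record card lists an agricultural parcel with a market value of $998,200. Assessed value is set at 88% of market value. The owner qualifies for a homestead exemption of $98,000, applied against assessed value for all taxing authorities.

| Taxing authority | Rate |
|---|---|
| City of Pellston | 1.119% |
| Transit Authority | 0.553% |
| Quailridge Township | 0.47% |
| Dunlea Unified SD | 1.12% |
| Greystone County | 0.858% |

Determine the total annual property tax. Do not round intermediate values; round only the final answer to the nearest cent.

Assessed value = $998,200 × 0.88 = $878,416
Taxable value = $878,416 − $98,000 = $780,416
City of Pellston: $780,416 × 0.01119 = $8,732.85504
Transit Authority: $780,416 × 0.00553 = $4,315.70048
Quailridge Township: $780,416 × 0.0047 = $3,667.9552
Dunlea Unified SD: $780,416 × 0.0112 = $8,740.6592
Greystone County: $780,416 × 0.00858 = $6,695.96928
Total = $8,732.85504 + $4,315.70048 + $3,667.9552 + $8,740.6592 + $6,695.96928 = $32,153.1392

$32,153.14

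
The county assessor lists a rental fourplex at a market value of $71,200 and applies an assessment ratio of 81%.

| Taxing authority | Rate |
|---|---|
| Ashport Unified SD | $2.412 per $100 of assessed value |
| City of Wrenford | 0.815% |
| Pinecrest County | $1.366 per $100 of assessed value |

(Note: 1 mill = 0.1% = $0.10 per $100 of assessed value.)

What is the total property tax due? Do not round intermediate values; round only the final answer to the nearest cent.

$2,648.87

Assessed value = $71,200 × 0.81 = $57,672
Ashport Unified SD: $57,672 × 0.02412 = $1,391.04864
City of Wrenford: $57,672 × 0.00815 = $470.0268
Pinecrest County: $57,672 × 0.01366 = $787.79952
Total = $2,648.87496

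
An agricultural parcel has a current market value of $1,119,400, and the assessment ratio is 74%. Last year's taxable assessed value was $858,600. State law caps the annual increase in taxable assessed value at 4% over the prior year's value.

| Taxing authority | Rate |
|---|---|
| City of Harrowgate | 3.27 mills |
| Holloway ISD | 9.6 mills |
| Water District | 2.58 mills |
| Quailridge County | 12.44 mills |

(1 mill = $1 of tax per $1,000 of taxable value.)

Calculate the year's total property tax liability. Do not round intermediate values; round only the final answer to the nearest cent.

$23,102.85

Uncapped assessed value = $1,119,400 × 0.74 = $828,356
Cap limit = $858,600 × 1.04 = $892,944
Taxable assessed value = min($828,356, $892,944) = $828,356 (cap does not bind)
City of Harrowgate: $828,356 × 0.00327 = $2,708.72412
Holloway ISD: $828,356 × 0.0096 = $7,952.2176
Water District: $828,356 × 0.00258 = $2,137.15848
Quailridge County: $828,356 × 0.01244 = $10,304.74864
Total = $23,102.84884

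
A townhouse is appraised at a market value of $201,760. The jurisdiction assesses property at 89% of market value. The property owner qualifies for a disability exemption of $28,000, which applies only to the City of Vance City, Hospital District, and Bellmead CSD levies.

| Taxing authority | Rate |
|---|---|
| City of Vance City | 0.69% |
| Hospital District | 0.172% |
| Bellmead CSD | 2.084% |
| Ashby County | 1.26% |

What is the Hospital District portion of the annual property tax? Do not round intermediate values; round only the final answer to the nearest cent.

Assessed value = $201,760 × 0.89 = $179,566.4
Hospital District taxable value = $179,566.4 − $28,000 = $151,566.4
Hospital District levy = $151,566.4 × 0.00172 = $260.694208

$260.69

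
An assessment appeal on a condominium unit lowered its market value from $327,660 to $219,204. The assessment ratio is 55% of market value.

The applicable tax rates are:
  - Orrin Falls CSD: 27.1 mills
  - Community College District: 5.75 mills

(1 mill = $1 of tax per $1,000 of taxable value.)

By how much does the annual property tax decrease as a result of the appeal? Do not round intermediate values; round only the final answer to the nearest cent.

$1,959.53

Old assessed value = $327,660 × 0.55 = $180,213
New assessed value = $219,204 × 0.55 = $120,562.2
Combined rate = 0.0271 + 0.00575 = 0.03285
Old tax = $180,213 × 0.03285 = $5,919.99705
New tax = $120,562.2 × 0.03285 = $3,960.46827
Reduction = $5,919.99705 − $3,960.46827 = $1,959.52878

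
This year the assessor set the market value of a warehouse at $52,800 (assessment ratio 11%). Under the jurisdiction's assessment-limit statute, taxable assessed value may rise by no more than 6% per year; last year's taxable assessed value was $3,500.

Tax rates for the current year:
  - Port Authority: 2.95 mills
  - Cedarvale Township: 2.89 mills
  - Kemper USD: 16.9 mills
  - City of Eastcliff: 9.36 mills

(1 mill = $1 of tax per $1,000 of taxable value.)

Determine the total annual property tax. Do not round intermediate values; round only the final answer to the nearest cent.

$119.09

Uncapped assessed value = $52,800 × 0.11 = $5,808
Cap limit = $3,500 × 1.06 = $3,710
Taxable assessed value = min($5,808, $3,710) = $3,710 (cap binds)
Port Authority: $3,710 × 0.00295 = $10.9445
Cedarvale Township: $3,710 × 0.00289 = $10.7219
Kemper USD: $3,710 × 0.0169 = $62.699
City of Eastcliff: $3,710 × 0.00936 = $34.7256
Total = $119.091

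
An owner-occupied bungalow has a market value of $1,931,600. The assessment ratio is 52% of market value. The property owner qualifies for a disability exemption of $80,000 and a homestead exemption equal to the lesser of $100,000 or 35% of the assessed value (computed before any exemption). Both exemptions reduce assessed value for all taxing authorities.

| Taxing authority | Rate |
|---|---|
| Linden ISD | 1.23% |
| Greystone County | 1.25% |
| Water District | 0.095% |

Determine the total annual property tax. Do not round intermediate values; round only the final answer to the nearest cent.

Assessed value = $1,931,600 × 0.52 = $1,004,432
Homestead exemption = min($100,000, 35% × $1,004,432) = min($100,000, $351,551.2) = $100,000 (dollar cap binds)
Taxable value = $1,004,432 − $80,000 − $100,000 = $824,432
Linden ISD: $824,432 × 0.0123 = $10,140.5136
Greystone County: $824,432 × 0.0125 = $10,305.4
Water District: $824,432 × 0.00095 = $783.2104
Total = $21,229.124

$21,229.12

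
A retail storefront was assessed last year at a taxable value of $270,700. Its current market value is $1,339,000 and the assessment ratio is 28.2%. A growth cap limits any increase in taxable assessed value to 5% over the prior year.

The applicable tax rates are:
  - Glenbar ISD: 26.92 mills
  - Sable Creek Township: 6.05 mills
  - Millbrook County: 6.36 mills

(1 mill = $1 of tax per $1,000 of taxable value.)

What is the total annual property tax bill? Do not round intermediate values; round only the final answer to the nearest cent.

$11,178.96

Uncapped assessed value = $1,339,000 × 0.282 = $377,598
Cap limit = $270,700 × 1.05 = $284,235
Taxable assessed value = min($377,598, $284,235) = $284,235 (cap binds)
Glenbar ISD: $284,235 × 0.02692 = $7,651.6062
Sable Creek Township: $284,235 × 0.00605 = $1,719.62175
Millbrook County: $284,235 × 0.00636 = $1,807.7346
Total = $11,178.96255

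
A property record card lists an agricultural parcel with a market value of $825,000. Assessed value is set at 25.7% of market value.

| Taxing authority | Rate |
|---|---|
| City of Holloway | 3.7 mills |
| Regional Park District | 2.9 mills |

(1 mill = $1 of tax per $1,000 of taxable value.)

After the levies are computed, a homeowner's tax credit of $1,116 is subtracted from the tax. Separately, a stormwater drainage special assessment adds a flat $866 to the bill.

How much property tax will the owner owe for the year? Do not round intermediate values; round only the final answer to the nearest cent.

Assessed value = $825,000 × 0.257 = $212,025
City of Holloway: $212,025 × 0.0037 = $784.4925
Regional Park District: $212,025 × 0.0029 = $614.8725
Levies subtotal = $1,399.365
After credit = $1,399.365 − $1,116 = $283.365
Total = $283.365 + $866 = $1,149.365

$1,149.37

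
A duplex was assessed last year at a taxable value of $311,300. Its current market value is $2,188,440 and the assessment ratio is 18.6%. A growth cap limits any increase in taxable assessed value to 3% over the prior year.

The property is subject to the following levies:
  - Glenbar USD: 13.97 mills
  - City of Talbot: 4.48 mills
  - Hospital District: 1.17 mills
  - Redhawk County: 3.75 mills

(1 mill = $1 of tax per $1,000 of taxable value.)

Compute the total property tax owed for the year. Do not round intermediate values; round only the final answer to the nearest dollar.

$7,493

Uncapped assessed value = $2,188,440 × 0.186 = $407,049.84
Cap limit = $311,300 × 1.03 = $320,639
Taxable assessed value = min($407,049.84, $320,639) = $320,639 (cap binds)
Glenbar USD: $320,639 × 0.01397 = $4,479.32683
City of Talbot: $320,639 × 0.00448 = $1,436.46272
Hospital District: $320,639 × 0.00117 = $375.14763
Redhawk County: $320,639 × 0.00375 = $1,202.39625
Total = $7,493.33343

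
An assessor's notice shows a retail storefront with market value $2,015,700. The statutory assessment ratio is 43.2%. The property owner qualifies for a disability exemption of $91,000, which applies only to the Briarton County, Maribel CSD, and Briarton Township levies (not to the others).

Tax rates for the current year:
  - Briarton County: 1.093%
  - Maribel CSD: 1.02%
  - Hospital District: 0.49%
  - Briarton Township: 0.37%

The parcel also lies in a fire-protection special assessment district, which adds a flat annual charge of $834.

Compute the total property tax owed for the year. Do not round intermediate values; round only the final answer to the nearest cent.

Assessed value = $2,015,700 × 0.432 = $870,782.4
Briarton County: ($870,782.4 − $91,000) × 0.01093 = $779,782.4 × 0.01093 = $8,523.021632
Maribel CSD: ($870,782.4 − $91,000) × 0.0102 = $779,782.4 × 0.0102 = $7,953.78048
Hospital District: $870,782.4 × 0.0049 = $4,266.83376
Briarton Township: ($870,782.4 − $91,000) × 0.0037 = $779,782.4 × 0.0037 = $2,885.19488
Levies subtotal = $23,628.830752
Total = $23,628.830752 + $834 = $24,462.830752

$24,462.83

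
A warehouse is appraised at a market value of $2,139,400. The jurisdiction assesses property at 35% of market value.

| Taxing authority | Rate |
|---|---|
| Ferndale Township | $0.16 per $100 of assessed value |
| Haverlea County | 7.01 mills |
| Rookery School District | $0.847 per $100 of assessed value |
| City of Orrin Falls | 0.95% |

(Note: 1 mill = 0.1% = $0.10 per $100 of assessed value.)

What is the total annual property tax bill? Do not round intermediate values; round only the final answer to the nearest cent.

Assessed value = $2,139,400 × 0.35 = $748,790
Ferndale Township: $748,790 × 0.0016 = $1,198.064
Haverlea County: $748,790 × 0.00701 = $5,249.0179
Rookery School District: $748,790 × 0.00847 = $6,342.2513
City of Orrin Falls: $748,790 × 0.0095 = $7,113.505
Total = $19,902.8382

$19,902.84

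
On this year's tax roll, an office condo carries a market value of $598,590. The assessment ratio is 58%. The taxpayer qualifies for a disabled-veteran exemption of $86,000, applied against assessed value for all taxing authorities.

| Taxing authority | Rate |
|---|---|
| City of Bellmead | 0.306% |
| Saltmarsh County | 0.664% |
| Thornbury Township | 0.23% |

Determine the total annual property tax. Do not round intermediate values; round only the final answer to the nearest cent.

Assessed value = $598,590 × 0.58 = $347,182.2
Taxable value = $347,182.2 − $86,000 = $261,182.2
City of Bellmead: $261,182.2 × 0.00306 = $799.217532
Saltmarsh County: $261,182.2 × 0.00664 = $1,734.249808
Thornbury Township: $261,182.2 × 0.0023 = $600.71906
Total = $799.217532 + $1,734.249808 + $600.71906 = $3,134.1864

$3,134.19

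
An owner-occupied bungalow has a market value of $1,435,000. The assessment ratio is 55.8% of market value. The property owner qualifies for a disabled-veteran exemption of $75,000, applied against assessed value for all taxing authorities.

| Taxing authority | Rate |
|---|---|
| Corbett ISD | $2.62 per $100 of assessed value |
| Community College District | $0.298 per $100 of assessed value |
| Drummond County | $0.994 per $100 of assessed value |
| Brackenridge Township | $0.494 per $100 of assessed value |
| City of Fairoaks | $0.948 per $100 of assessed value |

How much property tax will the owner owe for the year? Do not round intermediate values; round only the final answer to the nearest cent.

Assessed value = $1,435,000 × 0.558 = $800,730
Taxable value = $800,730 − $75,000 = $725,730
Corbett ISD: $725,730 × 0.0262 = $19,014.126
Community College District: $725,730 × 0.00298 = $2,162.6754
Drummond County: $725,730 × 0.00994 = $7,213.7562
Brackenridge Township: $725,730 × 0.00494 = $3,585.1062
City of Fairoaks: $725,730 × 0.00948 = $6,879.9204
Total = $19,014.126 + $2,162.6754 + $7,213.7562 + $3,585.1062 + $6,879.9204 = $38,855.5842

$38,855.58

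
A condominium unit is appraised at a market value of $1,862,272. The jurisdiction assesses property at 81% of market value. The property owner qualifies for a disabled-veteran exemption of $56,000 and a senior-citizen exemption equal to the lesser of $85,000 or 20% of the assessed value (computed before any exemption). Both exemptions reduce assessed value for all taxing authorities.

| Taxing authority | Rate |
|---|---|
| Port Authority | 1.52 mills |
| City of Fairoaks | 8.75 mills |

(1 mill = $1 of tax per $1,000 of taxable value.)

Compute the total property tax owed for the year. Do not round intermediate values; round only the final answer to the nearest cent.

$14,043.61

Assessed value = $1,862,272 × 0.81 = $1,508,440.32
Senior-citizen exemption = min($85,000, 20% × $1,508,440.32) = min($85,000, $301,688.064) = $85,000 (dollar cap binds)
Taxable value = $1,508,440.32 − $56,000 − $85,000 = $1,367,440.32
Port Authority: $1,367,440.32 × 0.00152 = $2,078.5092864
City of Fairoaks: $1,367,440.32 × 0.00875 = $11,965.1028
Total = $14,043.6120864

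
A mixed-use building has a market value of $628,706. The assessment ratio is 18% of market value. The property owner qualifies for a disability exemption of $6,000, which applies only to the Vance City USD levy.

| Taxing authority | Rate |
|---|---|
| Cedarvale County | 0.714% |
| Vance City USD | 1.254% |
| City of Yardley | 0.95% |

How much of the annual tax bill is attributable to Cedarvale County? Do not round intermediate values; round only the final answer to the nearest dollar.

$808

Assessed value = $628,706 × 0.18 = $113,167.08
Cedarvale County taxable value = $113,167.08 (exemption does not apply)
Cedarvale County levy = $113,167.08 × 0.00714 = $808.0129512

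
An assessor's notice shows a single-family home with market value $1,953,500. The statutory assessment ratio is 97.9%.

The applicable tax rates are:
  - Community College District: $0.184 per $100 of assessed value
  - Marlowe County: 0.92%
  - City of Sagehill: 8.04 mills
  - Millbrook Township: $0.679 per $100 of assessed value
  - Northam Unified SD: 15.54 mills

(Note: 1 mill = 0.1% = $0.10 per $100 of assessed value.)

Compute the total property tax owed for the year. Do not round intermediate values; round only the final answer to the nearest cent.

$79,195.65

Assessed value = $1,953,500 × 0.979 = $1,912,476.5
Community College District: $1,912,476.5 × 0.00184 = $3,518.95676
Marlowe County: $1,912,476.5 × 0.0092 = $17,594.7838
City of Sagehill: $1,912,476.5 × 0.00804 = $15,376.31106
Millbrook Township: $1,912,476.5 × 0.00679 = $12,985.715435
Northam Unified SD: $1,912,476.5 × 0.01554 = $29,719.88481
Total = $79,195.651865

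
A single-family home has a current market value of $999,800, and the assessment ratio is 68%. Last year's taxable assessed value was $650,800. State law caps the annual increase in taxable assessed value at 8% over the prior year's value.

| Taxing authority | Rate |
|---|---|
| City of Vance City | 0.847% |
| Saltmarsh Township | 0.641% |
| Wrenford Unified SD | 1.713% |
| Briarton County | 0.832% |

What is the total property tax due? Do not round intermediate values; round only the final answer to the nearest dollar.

Uncapped assessed value = $999,800 × 0.68 = $679,864
Cap limit = $650,800 × 1.08 = $702,864
Taxable assessed value = min($679,864, $702,864) = $679,864 (cap does not bind)
City of Vance City: $679,864 × 0.00847 = $5,758.44808
Saltmarsh Township: $679,864 × 0.00641 = $4,357.92824
Wrenford Unified SD: $679,864 × 0.01713 = $11,646.07032
Briarton County: $679,864 × 0.00832 = $5,656.46848
Total = $27,418.91512

$27,419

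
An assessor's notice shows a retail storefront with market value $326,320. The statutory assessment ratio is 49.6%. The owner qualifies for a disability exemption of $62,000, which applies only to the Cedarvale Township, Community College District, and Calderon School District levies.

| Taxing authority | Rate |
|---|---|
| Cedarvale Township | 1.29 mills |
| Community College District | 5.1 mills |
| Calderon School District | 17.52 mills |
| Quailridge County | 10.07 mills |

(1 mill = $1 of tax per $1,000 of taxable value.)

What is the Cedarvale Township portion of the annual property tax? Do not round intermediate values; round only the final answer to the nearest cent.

Assessed value = $326,320 × 0.496 = $161,854.72
Cedarvale Township taxable value = $161,854.72 − $62,000 = $99,854.72
Cedarvale Township levy = $99,854.72 × 0.00129 = $128.8125888

$128.81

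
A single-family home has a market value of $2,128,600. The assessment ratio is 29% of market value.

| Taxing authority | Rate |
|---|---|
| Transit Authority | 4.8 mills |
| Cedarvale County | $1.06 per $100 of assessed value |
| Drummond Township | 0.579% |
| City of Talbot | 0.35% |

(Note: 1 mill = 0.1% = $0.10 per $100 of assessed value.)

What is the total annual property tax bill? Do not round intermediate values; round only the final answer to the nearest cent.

$15,240.99

Assessed value = $2,128,600 × 0.29 = $617,294
Transit Authority: $617,294 × 0.0048 = $2,963.0112
Cedarvale County: $617,294 × 0.0106 = $6,543.3164
Drummond Township: $617,294 × 0.00579 = $3,574.13226
City of Talbot: $617,294 × 0.0035 = $2,160.529
Total = $15,240.98886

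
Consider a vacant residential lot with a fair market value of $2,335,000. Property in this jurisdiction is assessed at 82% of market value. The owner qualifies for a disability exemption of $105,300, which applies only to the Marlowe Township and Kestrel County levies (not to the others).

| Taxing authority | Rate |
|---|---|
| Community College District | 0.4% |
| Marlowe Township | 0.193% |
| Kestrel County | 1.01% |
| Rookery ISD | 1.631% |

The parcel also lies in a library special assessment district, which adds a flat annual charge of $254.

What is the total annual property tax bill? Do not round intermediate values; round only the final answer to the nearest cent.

$60,908.64

Assessed value = $2,335,000 × 0.82 = $1,914,700
Community College District: $1,914,700 × 0.004 = $7,658.8
Marlowe Township: ($1,914,700 − $105,300) × 0.00193 = $1,809,400 × 0.00193 = $3,492.142
Kestrel County: ($1,914,700 − $105,300) × 0.0101 = $1,809,400 × 0.0101 = $18,274.94
Rookery ISD: $1,914,700 × 0.01631 = $31,228.757
Levies subtotal = $60,654.639
Total = $60,654.639 + $254 = $60,908.639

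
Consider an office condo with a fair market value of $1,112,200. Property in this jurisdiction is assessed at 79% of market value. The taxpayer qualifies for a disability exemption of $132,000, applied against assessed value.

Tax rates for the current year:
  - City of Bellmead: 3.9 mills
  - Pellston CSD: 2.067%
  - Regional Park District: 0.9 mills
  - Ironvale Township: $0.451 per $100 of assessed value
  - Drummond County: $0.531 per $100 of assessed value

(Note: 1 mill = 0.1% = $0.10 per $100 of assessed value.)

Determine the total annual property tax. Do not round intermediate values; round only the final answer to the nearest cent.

$26,348.86

Assessed value = $1,112,200 × 0.79 = $878,638
Taxable value = $878,638 − $132,000 = $746,638
City of Bellmead: $746,638 × 0.0039 = $2,911.8882
Pellston CSD: $746,638 × 0.02067 = $15,433.00746
Regional Park District: $746,638 × 0.0009 = $671.9742
Ironvale Township: $746,638 × 0.00451 = $3,367.33738
Drummond County: $746,638 × 0.00531 = $3,964.64778
Total = $26,348.85502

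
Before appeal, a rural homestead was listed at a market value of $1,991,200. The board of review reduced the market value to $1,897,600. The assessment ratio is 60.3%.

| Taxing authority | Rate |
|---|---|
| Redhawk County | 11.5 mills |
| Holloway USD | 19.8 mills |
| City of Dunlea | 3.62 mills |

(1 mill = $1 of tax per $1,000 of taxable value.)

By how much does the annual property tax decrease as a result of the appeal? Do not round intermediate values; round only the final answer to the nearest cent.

Old assessed value = $1,991,200 × 0.603 = $1,200,693.6
New assessed value = $1,897,600 × 0.603 = $1,144,252.8
Combined rate = 0.0115 + 0.0198 + 0.00362 = 0.03492
Old tax = $1,200,693.6 × 0.03492 = $41,928.220512
New tax = $1,144,252.8 × 0.03492 = $39,957.307776
Reduction = $41,928.220512 − $39,957.307776 = $1,970.912736

$1,970.91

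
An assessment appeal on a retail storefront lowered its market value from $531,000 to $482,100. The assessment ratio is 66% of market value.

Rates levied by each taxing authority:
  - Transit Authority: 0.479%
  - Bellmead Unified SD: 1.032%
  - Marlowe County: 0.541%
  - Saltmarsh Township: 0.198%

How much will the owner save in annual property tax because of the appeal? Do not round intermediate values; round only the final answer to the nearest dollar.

$726

Old assessed value = $531,000 × 0.66 = $350,460
New assessed value = $482,100 × 0.66 = $318,186
Combined rate = 0.00479 + 0.01032 + 0.00541 + 0.00198 = 0.0225
Old tax = $350,460 × 0.0225 = $7,885.35
New tax = $318,186 × 0.0225 = $7,159.185
Reduction = $7,885.35 − $7,159.185 = $726.165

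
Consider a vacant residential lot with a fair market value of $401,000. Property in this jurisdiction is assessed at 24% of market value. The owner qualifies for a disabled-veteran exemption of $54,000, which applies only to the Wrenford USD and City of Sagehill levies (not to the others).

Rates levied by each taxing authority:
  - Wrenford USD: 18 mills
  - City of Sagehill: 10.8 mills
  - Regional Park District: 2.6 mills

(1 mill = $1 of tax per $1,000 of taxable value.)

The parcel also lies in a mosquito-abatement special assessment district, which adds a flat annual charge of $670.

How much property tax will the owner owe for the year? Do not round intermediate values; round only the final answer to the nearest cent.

$2,136.74

Assessed value = $401,000 × 0.24 = $96,240
Wrenford USD: ($96,240 − $54,000) × 0.018 = $42,240 × 0.018 = $760.32
City of Sagehill: ($96,240 − $54,000) × 0.0108 = $42,240 × 0.0108 = $456.192
Regional Park District: $96,240 × 0.0026 = $250.224
Levies subtotal = $1,466.736
Total = $1,466.736 + $670 = $2,136.736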